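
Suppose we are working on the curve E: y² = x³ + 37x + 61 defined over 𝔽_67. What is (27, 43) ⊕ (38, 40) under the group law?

(58, 2)

(27, 43) + (38, 40). λ = (40 - 43)/(38 - 27) ≡ 64/11 mod 67. 11⁻¹ ≡ 61 (mod 67), so λ ≡ 18.
  x = λ² - 27 - 38 = 324 - 65 ≡ 58; y = λ·(27 - 58) - 43 ≡ 2. → (58, 2)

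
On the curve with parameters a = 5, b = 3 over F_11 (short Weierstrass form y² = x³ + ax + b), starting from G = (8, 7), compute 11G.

(0, 5)

Double-and-add on 11 = (1011)₂. Start with G = (8, 7) for the leading 1-bit.
double: tangent at (8, 7): λ = (3·8² + 5)/(2·7) ≡ 10/3. 3⁻¹ ≡ 4 (mod 11), so λ ≡ 10·4 ≡ 7.
  x = λ² - 8 - 8 = 49 - 16 ≡ 0; y = λ·(8 - 0) - 7 ≡ 5. → (0, 5)
double: tangent at (0, 5): λ = (3·0² + 5)/(2·5) ≡ 5/10. 10⁻¹ ≡ 10 (mod 11), so λ ≡ 5·10 ≡ 6.
  x = λ² - 0 - 0 = 36 - 0 ≡ 3; y = λ·(0 - 3) - 5 ≡ 10. → (3, 10)
add G: (3, 10) + (8, 7). λ = (7 - 10)/(8 - 3) ≡ 8/5 mod 11. 5⁻¹ ≡ 9 (mod 11), so λ ≡ 6.
  x = λ² - 3 - 8 = 36 - 11 ≡ 3; y = λ·(3 - 3) - 10 ≡ 1. → (3, 1)
double: tangent at (3, 1): λ = (3·3² + 5)/(2·1) ≡ 10/2. 2⁻¹ ≡ 6 (mod 11), so λ ≡ 10·6 ≡ 5.
  x = λ² - 3 - 3 = 25 - 6 ≡ 8; y = λ·(3 - 8) - 1 ≡ 7. → (8, 7)
add G: tangent at (8, 7): λ = (3·8² + 5)/(2·7) ≡ 10/3. 3⁻¹ ≡ 4 (mod 11), so λ ≡ 10·4 ≡ 7.
  x = λ² - 8 - 8 = 49 - 16 ≡ 0; y = λ·(8 - 0) - 7 ≡ 5. → (0, 5)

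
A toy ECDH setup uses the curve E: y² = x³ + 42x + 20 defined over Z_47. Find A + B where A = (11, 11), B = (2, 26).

(11, 11) + (2, 26). λ = (26 - 11)/(2 - 11) ≡ 15/38 mod 47. 38⁻¹ ≡ 26 (mod 47), so λ ≡ 14.
  x = λ² - 11 - 2 = 196 - 13 ≡ 42; y = λ·(11 - 42) - 11 ≡ 25. → (42, 25)

(42, 25)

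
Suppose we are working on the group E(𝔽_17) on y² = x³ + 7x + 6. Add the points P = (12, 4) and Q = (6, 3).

(8, 8)

(12, 4) + (6, 3). λ = (3 - 4)/(6 - 12) ≡ 16/11 mod 17. 11⁻¹ ≡ 14 (mod 17) since 11·14 = 154 ≡ 1, so λ ≡ 3.
  x = λ² - 12 - 6 = 9 - 18 ≡ 8; y = λ·(12 - 8) - 4 ≡ 8. → (8, 8)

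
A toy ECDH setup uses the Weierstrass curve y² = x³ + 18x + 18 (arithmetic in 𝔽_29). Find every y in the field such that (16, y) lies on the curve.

9, 20

x³ + 18x + 18 = 4402 ≡ 23 (mod 29).
Square roots of 23 mod 29: 9 and 20 (since 9² = 81 ≡ 23).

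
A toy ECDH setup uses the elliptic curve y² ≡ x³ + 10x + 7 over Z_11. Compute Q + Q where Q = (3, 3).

tangent at (3, 3): λ = (3·3² + 10)/(2·3) ≡ 4/6. 6⁻¹ ≡ 2 (mod 11), so λ ≡ 4·2 ≡ 8.
  x = λ² - 3 - 3 = 64 - 6 ≡ 3; y = λ·(3 - 3) - 3 ≡ 8. → (3, 8)

(3, 8)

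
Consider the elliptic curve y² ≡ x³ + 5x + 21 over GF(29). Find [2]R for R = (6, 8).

tangent at (6, 8): λ = (3·6² + 5)/(2·8) ≡ 26/16. 16⁻¹ ≡ 20 (mod 29), so λ ≡ 26·20 ≡ 27.
  x = λ² - 6 - 6 = 729 - 12 ≡ 21; y = λ·(6 - 21) - 8 ≡ 22. → (21, 22)

(21, 22)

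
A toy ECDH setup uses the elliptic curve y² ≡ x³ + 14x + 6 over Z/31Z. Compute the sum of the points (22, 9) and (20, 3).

(22, 9) + (20, 3). λ = (3 - 9)/(20 - 22) ≡ 25/29 mod 31. 29⁻¹ ≡ 15 (mod 31), so λ ≡ 3.
  x = λ² - 22 - 20 = 9 - 42 ≡ 29; y = λ·(22 - 29) - 9 ≡ 1. → (29, 1)

(29, 1)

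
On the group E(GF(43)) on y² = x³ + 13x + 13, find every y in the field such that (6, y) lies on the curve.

x³ + 13x + 13 = 307 ≡ 6 (mod 43).
Square roots of 6 mod 43: 7 and 36 (since 7² = 49 ≡ 6).

7, 36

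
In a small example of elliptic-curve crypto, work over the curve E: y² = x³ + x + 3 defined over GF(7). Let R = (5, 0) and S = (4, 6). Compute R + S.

(6, 6)

(5, 0) + (4, 6). λ = (6 - 0)/(4 - 5) ≡ 6/6 mod 7. 6⁻¹ ≡ 6 (mod 7), so λ ≡ 1.
  x = λ² - 5 - 4 = 1 - 9 ≡ 6; y = λ·(5 - 6) - 0 ≡ 6. → (6, 6)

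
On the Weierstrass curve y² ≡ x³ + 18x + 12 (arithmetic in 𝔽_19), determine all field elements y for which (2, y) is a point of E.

none

x³ + 18x + 12 = 56 ≡ 18 (mod 19).
18 is a non-residue mod 19; no y exists.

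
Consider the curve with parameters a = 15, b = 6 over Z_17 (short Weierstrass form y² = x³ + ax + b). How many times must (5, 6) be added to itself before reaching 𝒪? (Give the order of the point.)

2P: tangent at (5, 6): λ = (3·5² + 15)/(2·6) ≡ 5/12. 12⁻¹ ≡ 10 (mod 17), so λ ≡ 5·10 ≡ 16.
  x = λ² - 5 - 5 = 256 - 10 ≡ 8; y = λ·(5 - 8) - 6 ≡ 14. → (8, 14)
3P: (8, 14) + (5, 6). λ = (6 - 14)/(5 - 8) ≡ 9/14 mod 17. 14⁻¹ ≡ 11 (mod 17), so λ ≡ 14.
  x = λ² - 8 - 5 = 196 - 13 ≡ 13; y = λ·(8 - 13) - 14 ≡ 1. → (13, 1)
4P: (13, 1) + (5, 6). λ = (6 - 1)/(5 - 13) ≡ 5/9 mod 17. 9⁻¹ ≡ 2 (mod 17) since 9·2 = 18 ≡ 1, so λ ≡ 10.
  x = λ² - 13 - 5 = 100 - 18 ≡ 14; y = λ·(13 - 14) - 1 ≡ 6. → (14, 6)
5P: (14, 6) + (5, 6). λ = (6 - 6)/(5 - 14) ≡ 0/8 mod 17. 8⁻¹ ≡ 15 (mod 17), so λ ≡ 0.
  x = λ² - 14 - 5 = 0 - 19 ≡ 15; y = λ·(14 - 15) - 6 ≡ 11. → (15, 11)
6P: (15, 11) + (5, 6). λ = (6 - 11)/(5 - 15) ≡ 12/7 mod 17. 7⁻¹ ≡ 5 (mod 17), so λ ≡ 9.
  x = λ² - 15 - 5 = 81 - 20 ≡ 10; y = λ·(15 - 10) - 11 ≡ 0. → (10, 0)
7P: (10, 0) + (5, 6). λ = (6 - 0)/(5 - 10) ≡ 6/12 mod 17. 12⁻¹ ≡ 10 (mod 17) since 12·10 = 120 ≡ 1, so λ ≡ 9.
  x = λ² - 10 - 5 = 81 - 15 ≡ 15; y = λ·(10 - 15) - 0 ≡ 6. → (15, 6)
8P: (15, 6) + (5, 6). λ = (6 - 6)/(5 - 15) ≡ 0/7 mod 17. 7⁻¹ ≡ 5 (mod 17) since 7·5 = 35 ≡ 1, so λ ≡ 0.
  x = λ² - 15 - 5 = 0 - 20 ≡ 14; y = λ·(15 - 14) - 6 ≡ 11. → (14, 11)
9P: (14, 11) + (5, 6). λ = (6 - 11)/(5 - 14) ≡ 12/8 mod 17. 8⁻¹ ≡ 15 (mod 17) since 8·15 = 120 ≡ 1, so λ ≡ 10.
  x = λ² - 14 - 5 = 100 - 19 ≡ 13; y = λ·(14 - 13) - 11 ≡ 16. → (13, 16)
10P: (13, 16) + (5, 6). λ = (6 - 16)/(5 - 13) ≡ 7/9 mod 17. 9⁻¹ ≡ 2 (mod 17), so λ ≡ 14.
  x = λ² - 13 - 5 = 196 - 18 ≡ 8; y = λ·(13 - 8) - 16 ≡ 3. → (8, 3)
11P: (8, 3) + (5, 6). λ = (6 - 3)/(5 - 8) ≡ 3/14 mod 17. 14⁻¹ ≡ 11 (mod 17), so λ ≡ 16.
  x = λ² - 8 - 5 = 256 - 13 ≡ 5; y = λ·(8 - 5) - 3 ≡ 11. → (5, 11)
12P: (5, 11) + (5, 6): same x and y₁ ≡ -y₂, so the sum is 𝒪.
12P = 𝒪, so the order is 12.

12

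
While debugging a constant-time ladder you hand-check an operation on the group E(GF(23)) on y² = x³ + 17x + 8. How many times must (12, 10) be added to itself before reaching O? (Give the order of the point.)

10

2P: tangent at (12, 10): λ = (3·12² + 17)/(2·10) ≡ 12/20. 20⁻¹ ≡ 15 (mod 23), so λ ≡ 12·15 ≡ 19.
  x = λ² - 12 - 12 = 361 - 24 ≡ 15; y = λ·(12 - 15) - 10 ≡ 2. → (15, 2)
3P: (15, 2) + (12, 10). λ = (10 - 2)/(12 - 15) ≡ 8/20 mod 23. 20⁻¹ ≡ 15 (mod 23), so λ ≡ 5.
  x = λ² - 15 - 12 = 25 - 27 ≡ 21; y = λ·(15 - 21) - 2 ≡ 14. → (21, 14)
4P: (21, 14) + (12, 10). λ = (10 - 14)/(12 - 21) ≡ 19/14 mod 23. 14⁻¹ ≡ 5 (mod 23), so λ ≡ 3.
  x = λ² - 21 - 12 = 9 - 33 ≡ 22; y = λ·(21 - 22) - 14 ≡ 6. → (22, 6)
5P: (22, 6) + (12, 10). λ = (10 - 6)/(12 - 22) ≡ 4/13 mod 23. 13⁻¹ ≡ 16 (mod 23), so λ ≡ 18.
  x = λ² - 22 - 12 = 324 - 34 ≡ 14; y = λ·(22 - 14) - 6 ≡ 0. → (14, 0)
6P: (14, 0) + (12, 10). λ = (10 - 0)/(12 - 14) ≡ 10/21 mod 23. 21⁻¹ ≡ 11 (mod 23), so λ ≡ 18.
  x = λ² - 14 - 12 = 324 - 26 ≡ 22; y = λ·(14 - 22) - 0 ≡ 17. → (22, 17)
7P: (22, 17) + (12, 10). λ = (10 - 17)/(12 - 22) ≡ 16/13 mod 23. 13⁻¹ ≡ 16 (mod 23), so λ ≡ 3.
  x = λ² - 22 - 12 = 9 - 34 ≡ 21; y = λ·(22 - 21) - 17 ≡ 9. → (21, 9)
8P: (21, 9) + (12, 10). λ = (10 - 9)/(12 - 21) ≡ 1/14 mod 23. 14⁻¹ ≡ 5 (mod 23), so λ ≡ 5.
  x = λ² - 21 - 12 = 25 - 33 ≡ 15; y = λ·(21 - 15) - 9 ≡ 21. → (15, 21)
9P: (15, 21) + (12, 10). λ = (10 - 21)/(12 - 15) ≡ 12/20 mod 23. 20⁻¹ ≡ 15 (mod 23), so λ ≡ 19.
  x = λ² - 15 - 12 = 361 - 27 ≡ 12; y = λ·(15 - 12) - 21 ≡ 13. → (12, 13)
10P: (12, 13) + (12, 10): same x and y₁ ≡ -y₂, so the sum is O.
10P = O, so the order is 10.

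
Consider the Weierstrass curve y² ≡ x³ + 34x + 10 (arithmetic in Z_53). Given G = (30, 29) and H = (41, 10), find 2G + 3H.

First 2G:
Repeated addition: build up to 2G.
2G: tangent at (30, 29): λ = (3·30² + 34)/(2·29) ≡ 31/5. 5⁻¹ ≡ 32 (mod 53), so λ ≡ 31·32 ≡ 38.
  x = λ² - 30 - 30 = 1444 - 60 ≡ 6; y = λ·(30 - 6) - 29 ≡ 35. → (6, 35)
2G = (6, 35).
Next 3H:
Repeated addition: build up to 3H.
2H: tangent at (41, 10): λ = (3·41² + 34)/(2·10) ≡ 42/20. 20⁻¹ ≡ 8 (mod 53), so λ ≡ 42·8 ≡ 18.
  x = λ² - 41 - 41 = 324 - 82 ≡ 30; y = λ·(41 - 30) - 10 ≡ 29. → (30, 29)
3H: (30, 29) + (41, 10). λ = (10 - 29)/(41 - 30) ≡ 34/11 mod 53. 11⁻¹ ≡ 29 (mod 53) since 11·29 = 319 ≡ 1, so λ ≡ 32.
  x = λ² - 30 - 41 = 1024 - 71 ≡ 52; y = λ·(30 - 52) - 29 ≡ 9. → (52, 9)
3H = (52, 9).
Finally 2G + 3H:
(6, 35) + (52, 9). λ = (9 - 35)/(52 - 6) ≡ 27/46 mod 53. 46⁻¹ ≡ 15 (mod 53) since 46·15 = 690 ≡ 1, so λ ≡ 34.
  x = λ² - 6 - 52 = 1156 - 58 ≡ 38; y = λ·(6 - 38) - 35 ≡ 43. → (38, 43)

(38, 43)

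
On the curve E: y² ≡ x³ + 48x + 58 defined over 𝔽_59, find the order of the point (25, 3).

3

2P: tangent at (25, 3): λ = (3·25² + 48)/(2·3) ≡ 35/6. 6⁻¹ ≡ 10 (mod 59), so λ ≡ 35·10 ≡ 55.
  x = λ² - 25 - 25 = 3025 - 50 ≡ 25; y = λ·(25 - 25) - 3 ≡ 56. → (25, 56)
3P: (25, 56) + (25, 3): same x and y₁ ≡ -y₂, so the sum is 𝒪.
3P = 𝒪, so the order is 3.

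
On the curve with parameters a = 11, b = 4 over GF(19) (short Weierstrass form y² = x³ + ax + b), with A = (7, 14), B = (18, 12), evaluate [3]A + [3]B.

First 3A:
Repeated addition: build up to 3A.
2A: tangent at (7, 14): λ = (3·7² + 11)/(2·14) ≡ 6/9. 9⁻¹ ≡ 17 (mod 19), so λ ≡ 6·17 ≡ 7.
  x = λ² - 7 - 7 = 49 - 14 ≡ 16; y = λ·(7 - 16) - 14 ≡ 18. → (16, 18)
3A: (16, 18) + (7, 14). λ = (14 - 18)/(7 - 16) ≡ 15/10 mod 19. 10⁻¹ ≡ 2 (mod 19) since 10·2 = 20 ≡ 1, so λ ≡ 11.
  x = λ² - 16 - 7 = 121 - 23 ≡ 3; y = λ·(16 - 3) - 18 ≡ 11. → (3, 11)
3A = (3, 11).
Next 3B:
Repeated addition: build up to 3B.
2B: tangent at (18, 12): λ = (3·18² + 11)/(2·12) ≡ 14/5. 5⁻¹ ≡ 4 (mod 19), so λ ≡ 14·4 ≡ 18.
  x = λ² - 18 - 18 = 324 - 36 ≡ 3; y = λ·(18 - 3) - 12 ≡ 11. → (3, 11)
3B: (3, 11) + (18, 12). λ = (12 - 11)/(18 - 3) ≡ 1/15 mod 19. 15⁻¹ ≡ 14 (mod 19) since 15·14 = 210 ≡ 1, so λ ≡ 14.
  x = λ² - 3 - 18 = 196 - 21 ≡ 4; y = λ·(3 - 4) - 11 ≡ 13. → (4, 13)
3B = (4, 13).
Finally 3A + 3B:
(3, 11) + (4, 13). λ = (13 - 11)/(4 - 3) ≡ 2/1 mod 19. 1⁻¹ ≡ 1 (mod 19) since 1·1 = 1 ≡ 1, so λ ≡ 2.
  x = λ² - 3 - 4 = 4 - 7 ≡ 16; y = λ·(3 - 16) - 11 ≡ 1. → (16, 1)

(16, 1)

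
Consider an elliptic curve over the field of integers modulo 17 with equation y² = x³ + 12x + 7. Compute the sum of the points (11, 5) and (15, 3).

(4, 0)

(11, 5) + (15, 3). λ = (3 - 5)/(15 - 11) ≡ 15/4 mod 17. 4⁻¹ ≡ 13 (mod 17) since 4·13 = 52 ≡ 1, so λ ≡ 8.
  x = λ² - 11 - 15 = 64 - 26 ≡ 4; y = λ·(11 - 4) - 5 ≡ 0. → (4, 0)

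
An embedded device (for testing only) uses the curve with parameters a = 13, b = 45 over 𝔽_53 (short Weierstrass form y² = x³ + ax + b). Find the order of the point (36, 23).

8

2P: tangent at (36, 23): λ = (3·36² + 13)/(2·23) ≡ 32/46. 46⁻¹ ≡ 15 (mod 53), so λ ≡ 32·15 ≡ 3.
  x = λ² - 36 - 36 = 9 - 72 ≡ 43; y = λ·(36 - 43) - 23 ≡ 9. → (43, 9)
3P: (43, 9) + (36, 23). λ = (23 - 9)/(36 - 43) ≡ 14/46 mod 53. 46⁻¹ ≡ 15 (mod 53), so λ ≡ 51.
  x = λ² - 43 - 36 = 2601 - 79 ≡ 31; y = λ·(43 - 31) - 9 ≡ 20. → (31, 20)
4P: (31, 20) + (36, 23). λ = (23 - 20)/(36 - 31) ≡ 3/5 mod 53. 5⁻¹ ≡ 32 (mod 53), so λ ≡ 43.
  x = λ² - 31 - 36 = 1849 - 67 ≡ 33; y = λ·(31 - 33) - 20 ≡ 0. → (33, 0)
5P: (33, 0) + (36, 23). λ = (23 - 0)/(36 - 33) ≡ 23/3 mod 53. 3⁻¹ ≡ 18 (mod 53) since 3·18 = 54 ≡ 1, so λ ≡ 43.
  x = λ² - 33 - 36 = 1849 - 69 ≡ 31; y = λ·(33 - 31) - 0 ≡ 33. → (31, 33)
6P: (31, 33) + (36, 23). λ = (23 - 33)/(36 - 31) ≡ 43/5 mod 53. 5⁻¹ ≡ 32 (mod 53) since 5·32 = 160 ≡ 1, so λ ≡ 51.
  x = λ² - 31 - 36 = 2601 - 67 ≡ 43; y = λ·(31 - 43) - 33 ≡ 44. → (43, 44)
7P: (43, 44) + (36, 23). λ = (23 - 44)/(36 - 43) ≡ 32/46 mod 53. 46⁻¹ ≡ 15 (mod 53) since 46·15 = 690 ≡ 1, so λ ≡ 3.
  x = λ² - 43 - 36 = 9 - 79 ≡ 36; y = λ·(43 - 36) - 44 ≡ 30. → (36, 30)
8P: (36, 30) + (36, 23): same x and y₁ ≡ -y₂, so the sum is 𝒪.
8P = 𝒪, so the order is 8.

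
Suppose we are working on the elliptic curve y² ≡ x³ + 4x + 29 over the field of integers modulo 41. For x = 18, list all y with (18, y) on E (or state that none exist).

x³ + 4x + 29 = 5933 ≡ 29 (mod 41).
29 is a non-residue mod 41; no y exists.

none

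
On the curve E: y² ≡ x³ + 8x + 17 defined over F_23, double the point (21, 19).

tangent at (21, 19): λ = (3·21² + 8)/(2·19) ≡ 20/15. 15⁻¹ ≡ 20 (mod 23), so λ ≡ 20·20 ≡ 9.
  x = λ² - 21 - 21 = 81 - 42 ≡ 16; y = λ·(21 - 16) - 19 ≡ 3. → (16, 3)

(16, 3)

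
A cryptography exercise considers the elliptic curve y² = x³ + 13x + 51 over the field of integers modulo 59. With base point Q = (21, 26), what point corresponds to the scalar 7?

Double-and-add on 7 = (111)₂. Start with Q = (21, 26) for the leading 1-bit.
double: tangent at (21, 26): λ = (3·21² + 13)/(2·26) ≡ 38/52. 52⁻¹ ≡ 42 (mod 59) since 52·42 = 2184 ≡ 1, so λ ≡ 38·42 ≡ 3.
  x = λ² - 21 - 21 = 9 - 42 ≡ 26; y = λ·(21 - 26) - 26 ≡ 18. → (26, 18)
add Q: (26, 18) + (21, 26). λ = (26 - 18)/(21 - 26) ≡ 8/54 mod 59. 54⁻¹ ≡ 47 (mod 59) since 54·47 = 2538 ≡ 1, so λ ≡ 22.
  x = λ² - 26 - 21 = 484 - 47 ≡ 24; y = λ·(26 - 24) - 18 ≡ 26. → (24, 26)
double: tangent at (24, 26): λ = (3·24² + 13)/(2·26) ≡ 30/52. 52⁻¹ ≡ 42 (mod 59), so λ ≡ 30·42 ≡ 21.
  x = λ² - 24 - 24 = 441 - 48 ≡ 39; y = λ·(24 - 39) - 26 ≡ 13. → (39, 13)
add Q: (39, 13) + (21, 26). λ = (26 - 13)/(21 - 39) ≡ 13/41 mod 59. 41⁻¹ ≡ 36 (mod 59), so λ ≡ 55.
  x = λ² - 39 - 21 = 3025 - 60 ≡ 15; y = λ·(39 - 15) - 13 ≡ 9. → (15, 9)

(15, 9)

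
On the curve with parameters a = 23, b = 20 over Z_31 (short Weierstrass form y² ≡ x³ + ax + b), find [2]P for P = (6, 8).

(29, 11)

tangent at (6, 8): λ = (3·6² + 23)/(2·8) ≡ 7/16. 16⁻¹ ≡ 2 (mod 31) since 16·2 = 32 ≡ 1, so λ ≡ 7·2 ≡ 14.
  x = λ² - 6 - 6 = 196 - 12 ≡ 29; y = λ·(6 - 29) - 8 ≡ 11. → (29, 11)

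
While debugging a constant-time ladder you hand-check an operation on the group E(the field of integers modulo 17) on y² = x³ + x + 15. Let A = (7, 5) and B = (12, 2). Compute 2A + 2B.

First 2A:
Repeated addition: build up to 2A.
2A: tangent at (7, 5): λ = (3·7² + 1)/(2·5) ≡ 12/10. 10⁻¹ ≡ 12 (mod 17), so λ ≡ 12·12 ≡ 8.
  x = λ² - 7 - 7 = 64 - 14 ≡ 16; y = λ·(7 - 16) - 5 ≡ 8. → (16, 8)
2A = (16, 8).
Next 2B:
Repeated addition: build up to 2B.
2B: tangent at (12, 2): λ = (3·12² + 1)/(2·2) ≡ 8/4. 4⁻¹ ≡ 13 (mod 17), so λ ≡ 8·13 ≡ 2.
  x = λ² - 12 - 12 = 4 - 24 ≡ 14; y = λ·(12 - 14) - 2 ≡ 11. → (14, 11)
2B = (14, 11).
Finally 2A + 2B:
(16, 8) + (14, 11). λ = (11 - 8)/(14 - 16) ≡ 3/15 mod 17. 15⁻¹ ≡ 8 (mod 17), so λ ≡ 7.
  x = λ² - 16 - 14 = 49 - 30 ≡ 2; y = λ·(16 - 2) - 8 ≡ 5. → (2, 5)

(2, 5)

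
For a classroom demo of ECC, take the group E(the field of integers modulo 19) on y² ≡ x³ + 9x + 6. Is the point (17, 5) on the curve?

y² = 5² ≡ 6; x³ + 9x + 6 = 5072 ≡ 18 (mod 19). 6 ≠ 18.

no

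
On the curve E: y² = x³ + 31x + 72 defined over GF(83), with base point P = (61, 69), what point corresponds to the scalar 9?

Repeated addition: build up to 9P.
2P: tangent at (61, 69): λ = (3·61² + 31)/(2·69) ≡ 72/55. 55⁻¹ ≡ 80 (mod 83) since 55·80 = 4400 ≡ 1, so λ ≡ 72·80 ≡ 33.
  x = λ² - 61 - 61 = 1089 - 122 ≡ 54; y = λ·(61 - 54) - 69 ≡ 79. → (54, 79)
3P: (54, 79) + (61, 69). λ = (69 - 79)/(61 - 54) ≡ 73/7 mod 83. 7⁻¹ ≡ 12 (mod 83), so λ ≡ 46.
  x = λ² - 54 - 61 = 2116 - 115 ≡ 9; y = λ·(54 - 9) - 79 ≡ 82. → (9, 82)
4P: (9, 82) + (61, 69). λ = (69 - 82)/(61 - 9) ≡ 70/52 mod 83. 52⁻¹ ≡ 8 (mod 83), so λ ≡ 62.
  x = λ² - 9 - 61 = 3844 - 70 ≡ 39; y = λ·(9 - 39) - 82 ≡ 50. → (39, 50)
5P: (39, 50) + (61, 69). λ = (69 - 50)/(61 - 39) ≡ 19/22 mod 83. 22⁻¹ ≡ 34 (mod 83), so λ ≡ 65.
  x = λ² - 39 - 61 = 4225 - 100 ≡ 58; y = λ·(39 - 58) - 50 ≡ 43. → (58, 43)
6P: (58, 43) + (61, 69). λ = (69 - 43)/(61 - 58) ≡ 26/3 mod 83. 3⁻¹ ≡ 28 (mod 83) since 3·28 = 84 ≡ 1, so λ ≡ 64.
  x = λ² - 58 - 61 = 4096 - 119 ≡ 76; y = λ·(58 - 76) - 43 ≡ 50. → (76, 50)
7P: (76, 50) + (61, 69). λ = (69 - 50)/(61 - 76) ≡ 19/68 mod 83. 68⁻¹ ≡ 11 (mod 83), so λ ≡ 43.
  x = λ² - 76 - 61 = 1849 - 137 ≡ 52; y = λ·(76 - 52) - 50 ≡ 69. → (52, 69)
8P: (52, 69) + (61, 69). λ = (69 - 69)/(61 - 52) ≡ 0/9 mod 83. 9⁻¹ ≡ 37 (mod 83), so λ ≡ 0.
  x = λ² - 52 - 61 = 0 - 113 ≡ 53; y = λ·(52 - 53) - 69 ≡ 14. → (53, 14)
9P: (53, 14) + (61, 69). λ = (69 - 14)/(61 - 53) ≡ 55/8 mod 83. 8⁻¹ ≡ 52 (mod 83), so λ ≡ 38.
  x = λ² - 53 - 61 = 1444 - 114 ≡ 2; y = λ·(53 - 2) - 14 ≡ 15. → (2, 15)

(2, 15)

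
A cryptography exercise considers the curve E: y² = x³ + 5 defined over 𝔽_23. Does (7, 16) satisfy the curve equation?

yes

y² = 16² ≡ 3; x³ + 0x + 5 = 348 ≡ 3 (mod 23). 3 = 3.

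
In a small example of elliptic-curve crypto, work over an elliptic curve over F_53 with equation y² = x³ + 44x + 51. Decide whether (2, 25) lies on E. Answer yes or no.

y² = 25² ≡ 42; x³ + 44x + 51 = 147 ≡ 41 (mod 53). 42 ≠ 41.

no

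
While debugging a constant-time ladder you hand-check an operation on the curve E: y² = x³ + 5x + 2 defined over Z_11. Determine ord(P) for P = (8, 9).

2P: tangent at (8, 9): λ = (3·8² + 5)/(2·9) ≡ 10/7. 7⁻¹ ≡ 8 (mod 11) since 7·8 = 56 ≡ 1, so λ ≡ 10·8 ≡ 3.
  x = λ² - 8 - 8 = 9 - 16 ≡ 4; y = λ·(8 - 4) - 9 ≡ 3. → (4, 3)
3P: (4, 3) + (8, 9). λ = (9 - 3)/(8 - 4) ≡ 6/4 mod 11. 4⁻¹ ≡ 3 (mod 11) since 4·3 = 12 ≡ 1, so λ ≡ 7.
  x = λ² - 4 - 8 = 49 - 12 ≡ 4; y = λ·(4 - 4) - 3 ≡ 8. → (4, 8)
4P: (4, 8) + (8, 9). λ = (9 - 8)/(8 - 4) ≡ 1/4 mod 11. 4⁻¹ ≡ 3 (mod 11) since 4·3 = 12 ≡ 1, so λ ≡ 3.
  x = λ² - 4 - 8 = 9 - 12 ≡ 8; y = λ·(4 - 8) - 8 ≡ 2. → (8, 2)
5P: (8, 2) + (8, 9): same x and y₁ ≡ -y₂, so the sum is 𝒪.
5P = 𝒪, so the order is 5.

5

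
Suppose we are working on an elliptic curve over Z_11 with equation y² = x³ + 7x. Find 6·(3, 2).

O

Write P = (3, 2).
Repeated addition: build up to 6P.
2P: tangent at (3, 2): λ = (3·3² + 7)/(2·2) ≡ 1/4. 4⁻¹ ≡ 3 (mod 11), so λ ≡ 1·3 ≡ 3.
  x = λ² - 3 - 3 = 9 - 6 ≡ 3; y = λ·(3 - 3) - 2 ≡ 9. → (3, 9)
3P: (3, 9) + (3, 2): same x and y₁ ≡ -y₂, so the sum is O.
4P: O + (3, 2) = (3, 2) (identity).
5P: tangent at (3, 2): λ = (3·3² + 7)/(2·2) ≡ 1/4. 4⁻¹ ≡ 3 (mod 11) since 4·3 = 12 ≡ 1, so λ ≡ 1·3 ≡ 3.
  x = λ² - 3 - 3 = 9 - 6 ≡ 3; y = λ·(3 - 3) - 2 ≡ 9. → (3, 9)
6P: (3, 9) + (3, 2): same x and y₁ ≡ -y₂, so the sum is O.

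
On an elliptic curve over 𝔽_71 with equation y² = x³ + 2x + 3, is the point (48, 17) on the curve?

y² = 17² ≡ 5; x³ + 2x + 3 = 110691 ≡ 2 (mod 71). 5 ≠ 2.

no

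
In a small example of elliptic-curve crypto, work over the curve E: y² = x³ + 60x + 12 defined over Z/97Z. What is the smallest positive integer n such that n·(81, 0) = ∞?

2P: (81, 0) + (81, 0): same x and y₁ ≡ -y₂, so the sum is ∞.
2P = ∞, so the order is 2.

2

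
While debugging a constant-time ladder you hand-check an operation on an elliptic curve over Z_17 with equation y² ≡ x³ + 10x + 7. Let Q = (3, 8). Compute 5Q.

Repeated addition: build up to 5Q.
2Q: tangent at (3, 8): λ = (3·3² + 10)/(2·8) ≡ 3/16. 16⁻¹ ≡ 16 (mod 17), so λ ≡ 3·16 ≡ 14.
  x = λ² - 3 - 3 = 196 - 6 ≡ 3; y = λ·(3 - 3) - 8 ≡ 9. → (3, 9)
3Q: (3, 9) + (3, 8): same x and y₁ ≡ -y₂, so the sum is the point at infinity.
4Q: the point at infinity + (3, 8) = (3, 8) (identity).
5Q: tangent at (3, 8): λ = (3·3² + 10)/(2·8) ≡ 3/16. 16⁻¹ ≡ 16 (mod 17) since 16·16 = 256 ≡ 1, so λ ≡ 3·16 ≡ 14.
  x = λ² - 3 - 3 = 196 - 6 ≡ 3; y = λ·(3 - 3) - 8 ≡ 9. → (3, 9)

(3, 9)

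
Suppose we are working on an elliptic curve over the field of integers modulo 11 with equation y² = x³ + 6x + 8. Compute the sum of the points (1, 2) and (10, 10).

(5, 3)

(1, 2) + (10, 10). λ = (10 - 2)/(10 - 1) ≡ 8/9 mod 11. 9⁻¹ ≡ 5 (mod 11) since 9·5 = 45 ≡ 1, so λ ≡ 7.
  x = λ² - 1 - 10 = 49 - 11 ≡ 5; y = λ·(1 - 5) - 2 ≡ 3. → (5, 3)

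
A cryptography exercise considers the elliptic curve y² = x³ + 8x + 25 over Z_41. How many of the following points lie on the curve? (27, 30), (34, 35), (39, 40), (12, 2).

(27, 30): 30² ≡ 39, rhs ≡ 39 → on.
(34, 35): 35² ≡ 36, rhs ≡ 36 → on.
(39, 40): 40² ≡ 1, rhs ≡ 1 → on.
(12, 2): 2² ≡ 4, rhs ≡ 4 → on.

4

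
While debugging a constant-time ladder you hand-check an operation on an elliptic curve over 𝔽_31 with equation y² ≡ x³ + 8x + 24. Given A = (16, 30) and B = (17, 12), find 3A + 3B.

(6, 3)

First 3A:
Repeated addition: build up to 3A.
2A: tangent at (16, 30): λ = (3·16² + 8)/(2·30) ≡ 1/29. 29⁻¹ ≡ 15 (mod 31), so λ ≡ 1·15 ≡ 15.
  x = λ² - 16 - 16 = 225 - 32 ≡ 7; y = λ·(16 - 7) - 30 ≡ 12. → (7, 12)
3A: (7, 12) + (16, 30). λ = (30 - 12)/(16 - 7) ≡ 18/9 mod 31. 9⁻¹ ≡ 7 (mod 31) since 9·7 = 63 ≡ 1, so λ ≡ 2.
  x = λ² - 7 - 16 = 4 - 23 ≡ 12; y = λ·(7 - 12) - 12 ≡ 9. → (12, 9)
3A = (12, 9).
Next 3B:
Repeated addition: build up to 3B.
2B: tangent at (17, 12): λ = (3·17² + 8)/(2·12) ≡ 7/24. 24⁻¹ ≡ 22 (mod 31) since 24·22 = 528 ≡ 1, so λ ≡ 7·22 ≡ 30.
  x = λ² - 17 - 17 = 900 - 34 ≡ 29; y = λ·(17 - 29) - 12 ≡ 0. → (29, 0)
3B: (29, 0) + (17, 12). λ = (12 - 0)/(17 - 29) ≡ 12/19 mod 31. 19⁻¹ ≡ 18 (mod 31) since 19·18 = 342 ≡ 1, so λ ≡ 30.
  x = λ² - 29 - 17 = 900 - 46 ≡ 17; y = λ·(29 - 17) - 0 ≡ 19. → (17, 19)
3B = (17, 19).
Finally 3A + 3B:
(12, 9) + (17, 19). λ = (19 - 9)/(17 - 12) ≡ 10/5 mod 31. 5⁻¹ ≡ 25 (mod 31) since 5·25 = 125 ≡ 1, so λ ≡ 2.
  x = λ² - 12 - 17 = 4 - 29 ≡ 6; y = λ·(12 - 6) - 9 ≡ 3. → (6, 3)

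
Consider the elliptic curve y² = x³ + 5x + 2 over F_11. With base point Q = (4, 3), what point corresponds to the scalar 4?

Repeated addition: build up to 4Q.
2Q: tangent at (4, 3): λ = (3·4² + 5)/(2·3) ≡ 9/6. 6⁻¹ ≡ 2 (mod 11), so λ ≡ 9·2 ≡ 7.
  x = λ² - 4 - 4 = 49 - 8 ≡ 8; y = λ·(4 - 8) - 3 ≡ 2. → (8, 2)
3Q: (8, 2) + (4, 3). λ = (3 - 2)/(4 - 8) ≡ 1/7 mod 11. 7⁻¹ ≡ 8 (mod 11) since 7·8 = 56 ≡ 1, so λ ≡ 8.
  x = λ² - 8 - 4 = 64 - 12 ≡ 8; y = λ·(8 - 8) - 2 ≡ 9. → (8, 9)
4Q: (8, 9) + (4, 3). λ = (3 - 9)/(4 - 8) ≡ 5/7 mod 11. 7⁻¹ ≡ 8 (mod 11) since 7·8 = 56 ≡ 1, so λ ≡ 7.
  x = λ² - 8 - 4 = 49 - 12 ≡ 4; y = λ·(8 - 4) - 9 ≡ 8. → (4, 8)

(4, 8)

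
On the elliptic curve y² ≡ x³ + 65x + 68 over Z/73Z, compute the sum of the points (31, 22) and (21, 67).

(31, 22) + (21, 67). λ = (67 - 22)/(21 - 31) ≡ 45/63 mod 73. 63⁻¹ ≡ 51 (mod 73) since 63·51 = 3213 ≡ 1, so λ ≡ 32.
  x = λ² - 31 - 21 = 1024 - 52 ≡ 23; y = λ·(31 - 23) - 22 ≡ 15. → (23, 15)

(23, 15)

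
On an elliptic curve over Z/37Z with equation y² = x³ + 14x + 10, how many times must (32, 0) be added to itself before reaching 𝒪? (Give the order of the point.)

2P: (32, 0) + (32, 0): same x and y₁ ≡ -y₂, so the sum is 𝒪.
2P = 𝒪, so the order is 2.

2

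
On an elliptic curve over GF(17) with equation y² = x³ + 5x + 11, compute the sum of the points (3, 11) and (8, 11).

(6, 6)

(3, 11) + (8, 11). λ = (11 - 11)/(8 - 3) ≡ 0/5 mod 17. 5⁻¹ ≡ 7 (mod 17), so λ ≡ 0.
  x = λ² - 3 - 8 = 0 - 11 ≡ 6; y = λ·(3 - 6) - 11 ≡ 6. → (6, 6)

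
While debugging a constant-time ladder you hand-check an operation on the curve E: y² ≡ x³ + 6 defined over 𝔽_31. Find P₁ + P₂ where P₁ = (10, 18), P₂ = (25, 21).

(1, 21)

(10, 18) + (25, 21). λ = (21 - 18)/(25 - 10) ≡ 3/15 mod 31. 15⁻¹ ≡ 29 (mod 31), so λ ≡ 25.
  x = λ² - 10 - 25 = 625 - 35 ≡ 1; y = λ·(10 - 1) - 18 ≡ 21. → (1, 21)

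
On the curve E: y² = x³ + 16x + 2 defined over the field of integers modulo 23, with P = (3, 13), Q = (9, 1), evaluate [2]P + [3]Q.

First 2P:
Repeated addition: build up to 2P.
2P: tangent at (3, 13): λ = (3·3² + 16)/(2·13) ≡ 20/3. 3⁻¹ ≡ 8 (mod 23), so λ ≡ 20·8 ≡ 22.
  x = λ² - 3 - 3 = 484 - 6 ≡ 18; y = λ·(3 - 18) - 13 ≡ 2. → (18, 2)
2P = (18, 2).
Next 3Q:
Repeated addition: build up to 3Q.
2Q: tangent at (9, 1): λ = (3·9² + 16)/(2·1) ≡ 6/2. 2⁻¹ ≡ 12 (mod 23) since 2·12 = 24 ≡ 1, so λ ≡ 6·12 ≡ 3.
  x = λ² - 9 - 9 = 9 - 18 ≡ 14; y = λ·(9 - 14) - 1 ≡ 7. → (14, 7)
3Q: (14, 7) + (9, 1). λ = (1 - 7)/(9 - 14) ≡ 17/18 mod 23. 18⁻¹ ≡ 9 (mod 23), so λ ≡ 15.
  x = λ² - 14 - 9 = 225 - 23 ≡ 18; y = λ·(14 - 18) - 7 ≡ 2. → (18, 2)
3Q = (18, 2).
Finally 2P + 3Q:
tangent at (18, 2): λ = (3·18² + 16)/(2·2) ≡ 22/4. 4⁻¹ ≡ 6 (mod 23) since 4·6 = 24 ≡ 1, so λ ≡ 22·6 ≡ 17.
  x = λ² - 18 - 18 = 289 - 36 ≡ 0; y = λ·(18 - 0) - 2 ≡ 5. → (0, 5)

(0, 5)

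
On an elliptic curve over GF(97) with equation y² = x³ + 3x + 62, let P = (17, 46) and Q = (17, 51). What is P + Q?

O

The two points share x = 17 and their y-coordinates satisfy 46 + 51 ≡ 0 (mod 97), so they are inverses. Their sum is ∞.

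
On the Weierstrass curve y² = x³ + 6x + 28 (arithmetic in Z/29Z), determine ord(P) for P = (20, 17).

6

2P: tangent at (20, 17): λ = (3·20² + 6)/(2·17) ≡ 17/5. 5⁻¹ ≡ 6 (mod 29) since 5·6 = 30 ≡ 1, so λ ≡ 17·6 ≡ 15.
  x = λ² - 20 - 20 = 225 - 40 ≡ 11; y = λ·(20 - 11) - 17 ≡ 2. → (11, 2)
3P: (11, 2) + (20, 17). λ = (17 - 2)/(20 - 11) ≡ 15/9 mod 29. 9⁻¹ ≡ 13 (mod 29), so λ ≡ 21.
  x = λ² - 11 - 20 = 441 - 31 ≡ 4; y = λ·(11 - 4) - 2 ≡ 0. → (4, 0)
4P: (4, 0) + (20, 17). λ = (17 - 0)/(20 - 4) ≡ 17/16 mod 29. 16⁻¹ ≡ 20 (mod 29) since 16·20 = 320 ≡ 1, so λ ≡ 21.
  x = λ² - 4 - 20 = 441 - 24 ≡ 11; y = λ·(4 - 11) - 0 ≡ 27. → (11, 27)
5P: (11, 27) + (20, 17). λ = (17 - 27)/(20 - 11) ≡ 19/9 mod 29. 9⁻¹ ≡ 13 (mod 29), so λ ≡ 15.
  x = λ² - 11 - 20 = 225 - 31 ≡ 20; y = λ·(11 - 20) - 27 ≡ 12. → (20, 12)
6P: (20, 12) + (20, 17): same x and y₁ ≡ -y₂, so the sum is O.
6P = O, so the order is 6.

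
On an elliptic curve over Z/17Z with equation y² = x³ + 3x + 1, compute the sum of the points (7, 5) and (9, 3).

(7, 5) + (9, 3). λ = (3 - 5)/(9 - 7) ≡ 15/2 mod 17. 2⁻¹ ≡ 9 (mod 17) since 2·9 = 18 ≡ 1, so λ ≡ 16.
  x = λ² - 7 - 9 = 256 - 16 ≡ 2; y = λ·(7 - 2) - 5 ≡ 7. → (2, 7)

(2, 7)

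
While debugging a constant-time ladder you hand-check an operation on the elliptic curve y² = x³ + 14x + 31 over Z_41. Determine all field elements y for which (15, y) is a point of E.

7, 34

x³ + 14x + 31 = 3616 ≡ 8 (mod 41).
Square roots of 8 mod 41: 7 and 34 (since 7² = 49 ≡ 8).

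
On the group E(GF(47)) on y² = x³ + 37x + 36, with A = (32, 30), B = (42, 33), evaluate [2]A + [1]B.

First 2A:
Repeated addition: build up to 2A.
2A: tangent at (32, 30): λ = (3·32² + 37)/(2·30) ≡ 7/13. 13⁻¹ ≡ 29 (mod 47), so λ ≡ 7·29 ≡ 15.
  x = λ² - 32 - 32 = 225 - 64 ≡ 20; y = λ·(32 - 20) - 30 ≡ 9. → (20, 9)
2A = (20, 9).
Finally 2A + B:
(20, 9) + (42, 33). λ = (33 - 9)/(42 - 20) ≡ 24/22 mod 47. 22⁻¹ ≡ 15 (mod 47), so λ ≡ 31.
  x = λ² - 20 - 42 = 961 - 62 ≡ 6; y = λ·(20 - 6) - 9 ≡ 2. → (6, 2)

(6, 2)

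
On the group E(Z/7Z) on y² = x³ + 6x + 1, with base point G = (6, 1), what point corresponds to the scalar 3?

(2, 0)

Repeated addition: build up to 3G.
2G: tangent at (6, 1): λ = (3·6² + 6)/(2·1) ≡ 2/2. 2⁻¹ ≡ 4 (mod 7) since 2·4 = 8 ≡ 1, so λ ≡ 2·4 ≡ 1.
  x = λ² - 6 - 6 = 1 - 12 ≡ 3; y = λ·(6 - 3) - 1 ≡ 2. → (3, 2)
3G: (3, 2) + (6, 1). λ = (1 - 2)/(6 - 3) ≡ 6/3 mod 7. 3⁻¹ ≡ 5 (mod 7) since 3·5 = 15 ≡ 1, so λ ≡ 2.
  x = λ² - 3 - 6 = 4 - 9 ≡ 2; y = λ·(3 - 2) - 2 ≡ 0. → (2, 0)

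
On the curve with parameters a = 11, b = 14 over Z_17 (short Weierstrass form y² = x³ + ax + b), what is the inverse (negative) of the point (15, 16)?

(15, 1)

-(15, 16) = (15, -16 mod 17) = (15, 1).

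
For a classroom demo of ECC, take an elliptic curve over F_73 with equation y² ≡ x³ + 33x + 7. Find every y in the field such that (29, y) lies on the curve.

none

x³ + 33x + 7 = 25353 ≡ 22 (mod 73).
22 is a non-residue mod 73; no y exists.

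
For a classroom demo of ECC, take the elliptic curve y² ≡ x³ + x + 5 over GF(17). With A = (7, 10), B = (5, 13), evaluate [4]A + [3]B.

First 4A:
Repeated addition: build up to 4A.
2A: tangent at (7, 10): λ = (3·7² + 1)/(2·10) ≡ 12/3. 3⁻¹ ≡ 6 (mod 17) since 3·6 = 18 ≡ 1, so λ ≡ 12·6 ≡ 4.
  x = λ² - 7 - 7 = 16 - 14 ≡ 2; y = λ·(7 - 2) - 10 ≡ 10. → (2, 10)
3A: (2, 10) + (7, 10). λ = (10 - 10)/(7 - 2) ≡ 0/5 mod 17. 5⁻¹ ≡ 7 (mod 17) since 5·7 = 35 ≡ 1, so λ ≡ 0.
  x = λ² - 2 - 7 = 0 - 9 ≡ 8; y = λ·(2 - 8) - 10 ≡ 7. → (8, 7)
4A: (8, 7) + (7, 10). λ = (10 - 7)/(7 - 8) ≡ 3/16 mod 17. 16⁻¹ ≡ 16 (mod 17), so λ ≡ 14.
  x = λ² - 8 - 7 = 196 - 15 ≡ 11; y = λ·(8 - 11) - 7 ≡ 2. → (11, 2)
4A = (11, 2).
Next 3B:
Repeated addition: build up to 3B.
2B: tangent at (5, 13): λ = (3·5² + 1)/(2·13) ≡ 8/9. 9⁻¹ ≡ 2 (mod 17), so λ ≡ 8·2 ≡ 16.
  x = λ² - 5 - 5 = 256 - 10 ≡ 8; y = λ·(5 - 8) - 13 ≡ 7. → (8, 7)
3B: (8, 7) + (5, 13). λ = (13 - 7)/(5 - 8) ≡ 6/14 mod 17. 14⁻¹ ≡ 11 (mod 17), so λ ≡ 15.
  x = λ² - 8 - 5 = 225 - 13 ≡ 8; y = λ·(8 - 8) - 7 ≡ 10. → (8, 10)
3B = (8, 10).
Finally 4A + 3B:
(11, 2) + (8, 10). λ = (10 - 2)/(8 - 11) ≡ 8/14 mod 17. 14⁻¹ ≡ 11 (mod 17), so λ ≡ 3.
  x = λ² - 11 - 8 = 9 - 19 ≡ 7; y = λ·(11 - 7) - 2 ≡ 10. → (7, 10)

(7, 10)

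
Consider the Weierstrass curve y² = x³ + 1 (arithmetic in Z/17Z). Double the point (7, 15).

tangent at (7, 15): λ = (3·7² + 0)/(2·15) ≡ 11/13. 13⁻¹ ≡ 4 (mod 17), so λ ≡ 11·4 ≡ 10.
  x = λ² - 7 - 7 = 100 - 14 ≡ 1; y = λ·(7 - 1) - 15 ≡ 11. → (1, 11)

(1, 11)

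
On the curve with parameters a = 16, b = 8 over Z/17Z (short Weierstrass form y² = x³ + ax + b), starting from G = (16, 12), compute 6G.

(13, 13)

Repeated addition: build up to 6G.
2G: tangent at (16, 12): λ = (3·16² + 16)/(2·12) ≡ 2/7. 7⁻¹ ≡ 5 (mod 17), so λ ≡ 2·5 ≡ 10.
  x = λ² - 16 - 16 = 100 - 32 ≡ 0; y = λ·(16 - 0) - 12 ≡ 12. → (0, 12)
3G: (0, 12) + (16, 12). λ = (12 - 12)/(16 - 0) ≡ 0/16 mod 17. 16⁻¹ ≡ 16 (mod 17), so λ ≡ 0.
  x = λ² - 0 - 16 = 0 - 16 ≡ 1; y = λ·(0 - 1) - 12 ≡ 5. → (1, 5)
4G: (1, 5) + (16, 12). λ = (12 - 5)/(16 - 1) ≡ 7/15 mod 17. 15⁻¹ ≡ 8 (mod 17), so λ ≡ 5.
  x = λ² - 1 - 16 = 25 - 17 ≡ 8; y = λ·(1 - 8) - 5 ≡ 11. → (8, 11)
5G: (8, 11) + (16, 12). λ = (12 - 11)/(16 - 8) ≡ 1/8 mod 17. 8⁻¹ ≡ 15 (mod 17), so λ ≡ 15.
  x = λ² - 8 - 16 = 225 - 24 ≡ 14; y = λ·(8 - 14) - 11 ≡ 1. → (14, 1)
6G: (14, 1) + (16, 12). λ = (12 - 1)/(16 - 14) ≡ 11/2 mod 17. 2⁻¹ ≡ 9 (mod 17) since 2·9 = 18 ≡ 1, so λ ≡ 14.
  x = λ² - 14 - 16 = 196 - 30 ≡ 13; y = λ·(14 - 13) - 1 ≡ 13. → (13, 13)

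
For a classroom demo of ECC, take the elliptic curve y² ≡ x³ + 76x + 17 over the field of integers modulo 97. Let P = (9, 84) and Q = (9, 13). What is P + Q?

The two points share x = 9 and their y-coordinates satisfy 84 + 13 ≡ 0 (mod 97), so they are inverses. Their sum is ∞.

O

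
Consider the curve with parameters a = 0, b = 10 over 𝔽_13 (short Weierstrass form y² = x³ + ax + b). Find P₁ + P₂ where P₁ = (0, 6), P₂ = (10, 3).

(0, 6) + (10, 3). λ = (3 - 6)/(10 - 0) ≡ 10/10 mod 13. 10⁻¹ ≡ 4 (mod 13) since 10·4 = 40 ≡ 1, so λ ≡ 1.
  x = λ² - 0 - 10 = 1 - 10 ≡ 4; y = λ·(0 - 4) - 6 ≡ 3. → (4, 3)

(4, 3)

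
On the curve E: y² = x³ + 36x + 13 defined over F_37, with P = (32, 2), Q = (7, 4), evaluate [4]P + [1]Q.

(12, 8)

First 4P:
Double-and-add on 4 = (100)₂. Start with P = (32, 2) for the leading 1-bit.
double: tangent at (32, 2): λ = (3·32² + 36)/(2·2) ≡ 0/4. 4⁻¹ ≡ 28 (mod 37) since 4·28 = 112 ≡ 1, so λ ≡ 0·28 ≡ 0.
  x = λ² - 32 - 32 = 0 - 64 ≡ 10; y = λ·(32 - 10) - 2 ≡ 35. → (10, 35)
double: tangent at (10, 35): λ = (3·10² + 36)/(2·35) ≡ 3/33. 33⁻¹ ≡ 9 (mod 37), so λ ≡ 3·9 ≡ 27.
  x = λ² - 10 - 10 = 729 - 20 ≡ 6; y = λ·(10 - 6) - 35 ≡ 36. → (6, 36)
4P = (6, 36).
Finally 4P + Q:
(6, 36) + (7, 4). λ = (4 - 36)/(7 - 6) ≡ 5/1 mod 37. 1⁻¹ ≡ 1 (mod 37) since 1·1 = 1 ≡ 1, so λ ≡ 5.
  x = λ² - 6 - 7 = 25 - 13 ≡ 12; y = λ·(6 - 12) - 36 ≡ 8. → (12, 8)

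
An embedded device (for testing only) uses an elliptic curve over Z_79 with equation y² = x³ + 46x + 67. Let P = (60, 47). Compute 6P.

Double-and-add on 6 = (110)₂. Start with P = (60, 47) for the leading 1-bit.
double: tangent at (60, 47): λ = (3·60² + 46)/(2·47) ≡ 23/15. 15⁻¹ ≡ 58 (mod 79) since 15·58 = 870 ≡ 1, so λ ≡ 23·58 ≡ 70.
  x = λ² - 60 - 60 = 4900 - 120 ≡ 40; y = λ·(60 - 40) - 47 ≡ 10. → (40, 10)
add P: (40, 10) + (60, 47). λ = (47 - 10)/(60 - 40) ≡ 37/20 mod 79. 20⁻¹ ≡ 4 (mod 79), so λ ≡ 69.
  x = λ² - 40 - 60 = 4761 - 100 ≡ 0; y = λ·(40 - 0) - 10 ≡ 64. → (0, 64)
double: tangent at (0, 64): λ = (3·0² + 46)/(2·64) ≡ 46/49. 49⁻¹ ≡ 50 (mod 79), so λ ≡ 46·50 ≡ 9.
  x = λ² - 0 - 0 = 81 - 0 ≡ 2; y = λ·(0 - 2) - 64 ≡ 76. → (2, 76)

(2, 76)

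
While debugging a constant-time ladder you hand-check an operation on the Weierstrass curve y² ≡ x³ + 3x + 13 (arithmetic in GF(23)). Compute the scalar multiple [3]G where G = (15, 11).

(13, 8)

Repeated addition: build up to 3G.
2G: tangent at (15, 11): λ = (3·15² + 3)/(2·11) ≡ 11/22. 22⁻¹ ≡ 22 (mod 23), so λ ≡ 11·22 ≡ 12.
  x = λ² - 15 - 15 = 144 - 30 ≡ 22; y = λ·(15 - 22) - 11 ≡ 20. → (22, 20)
3G: (22, 20) + (15, 11). λ = (11 - 20)/(15 - 22) ≡ 14/16 mod 23. 16⁻¹ ≡ 13 (mod 23), so λ ≡ 21.
  x = λ² - 22 - 15 = 441 - 37 ≡ 13; y = λ·(22 - 13) - 20 ≡ 8. → (13, 8)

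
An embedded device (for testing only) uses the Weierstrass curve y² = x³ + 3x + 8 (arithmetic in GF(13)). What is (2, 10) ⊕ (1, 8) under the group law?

(2, 10) + (1, 8). λ = (8 - 10)/(1 - 2) ≡ 11/12 mod 13. 12⁻¹ ≡ 12 (mod 13), so λ ≡ 2.
  x = λ² - 2 - 1 = 4 - 3 ≡ 1; y = λ·(2 - 1) - 10 ≡ 5. → (1, 5)

(1, 5)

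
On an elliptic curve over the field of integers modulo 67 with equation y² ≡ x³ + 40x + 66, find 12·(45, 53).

Write Q = (45, 53).
Double-and-add on 12 = (1100)₂. Start with Q = (45, 53) for the leading 1-bit.
double: tangent at (45, 53): λ = (3·45² + 40)/(2·53) ≡ 18/39. 39⁻¹ ≡ 55 (mod 67) since 39·55 = 2145 ≡ 1, so λ ≡ 18·55 ≡ 52.
  x = λ² - 45 - 45 = 2704 - 90 ≡ 1; y = λ·(45 - 1) - 53 ≡ 24. → (1, 24)
add Q: (1, 24) + (45, 53). λ = (53 - 24)/(45 - 1) ≡ 29/44 mod 67. 44⁻¹ ≡ 32 (mod 67), so λ ≡ 57.
  x = λ² - 1 - 45 = 3249 - 46 ≡ 54; y = λ·(1 - 54) - 24 ≡ 37. → (54, 37)
double: tangent at (54, 37): λ = (3·54² + 40)/(2·37) ≡ 11/7. 7⁻¹ ≡ 48 (mod 67), so λ ≡ 11·48 ≡ 59.
  x = λ² - 54 - 54 = 3481 - 108 ≡ 23; y = λ·(54 - 23) - 37 ≡ 50. → (23, 50)
double: tangent at (23, 50): λ = (3·23² + 40)/(2·50) ≡ 19/33. 33⁻¹ ≡ 65 (mod 67) since 33·65 = 2145 ≡ 1, so λ ≡ 19·65 ≡ 29.
  x = λ² - 23 - 23 = 841 - 46 ≡ 58; y = λ·(23 - 58) - 50 ≡ 7. → (58, 7)

(58, 7)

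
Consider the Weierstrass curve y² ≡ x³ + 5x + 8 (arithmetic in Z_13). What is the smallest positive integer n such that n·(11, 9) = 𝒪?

2P: tangent at (11, 9): λ = (3·11² + 5)/(2·9) ≡ 4/5. 5⁻¹ ≡ 8 (mod 13) since 5·8 = 40 ≡ 1, so λ ≡ 4·8 ≡ 6.
  x = λ² - 11 - 11 = 36 - 22 ≡ 1; y = λ·(11 - 1) - 9 ≡ 12. → (1, 12)
3P: (1, 12) + (11, 9). λ = (9 - 12)/(11 - 1) ≡ 10/10 mod 13. 10⁻¹ ≡ 4 (mod 13), so λ ≡ 1.
  x = λ² - 1 - 11 = 1 - 12 ≡ 2; y = λ·(1 - 2) - 12 ≡ 0. → (2, 0)
4P: (2, 0) + (11, 9). λ = (9 - 0)/(11 - 2) ≡ 9/9 mod 13. 9⁻¹ ≡ 3 (mod 13), so λ ≡ 1.
  x = λ² - 2 - 11 = 1 - 13 ≡ 1; y = λ·(2 - 1) - 0 ≡ 1. → (1, 1)
5P: (1, 1) + (11, 9). λ = (9 - 1)/(11 - 1) ≡ 8/10 mod 13. 10⁻¹ ≡ 4 (mod 13) since 10·4 = 40 ≡ 1, so λ ≡ 6.
  x = λ² - 1 - 11 = 36 - 12 ≡ 11; y = λ·(1 - 11) - 1 ≡ 4. → (11, 4)
6P: (11, 4) + (11, 9): same x and y₁ ≡ -y₂, so the sum is 𝒪.
6P = 𝒪, so the order is 6.

6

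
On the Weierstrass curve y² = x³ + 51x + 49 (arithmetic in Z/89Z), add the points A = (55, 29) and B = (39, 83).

(55, 29) + (39, 83). λ = (83 - 29)/(39 - 55) ≡ 54/73 mod 89. 73⁻¹ ≡ 50 (mod 89) since 73·50 = 3650 ≡ 1, so λ ≡ 30.
  x = λ² - 55 - 39 = 900 - 94 ≡ 5; y = λ·(55 - 5) - 29 ≡ 47. → (5, 47)

(5, 47)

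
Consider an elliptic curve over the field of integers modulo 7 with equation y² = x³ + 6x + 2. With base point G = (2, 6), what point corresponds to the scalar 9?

Double-and-add on 9 = (1001)₂. Start with G = (2, 6) for the leading 1-bit.
double: tangent at (2, 6): λ = (3·2² + 6)/(2·6) ≡ 4/5. 5⁻¹ ≡ 3 (mod 7), so λ ≡ 4·3 ≡ 5.
  x = λ² - 2 - 2 = 25 - 4 ≡ 0; y = λ·(2 - 0) - 6 ≡ 4. → (0, 4)
double: tangent at (0, 4): λ = (3·0² + 6)/(2·4) ≡ 6/1. 1⁻¹ ≡ 1 (mod 7) since 1·1 = 1 ≡ 1, so λ ≡ 6·1 ≡ 6.
  x = λ² - 0 - 0 = 36 - 0 ≡ 1; y = λ·(0 - 1) - 4 ≡ 4. → (1, 4)
double: tangent at (1, 4): λ = (3·1² + 6)/(2·4) ≡ 2/1. 1⁻¹ ≡ 1 (mod 7) since 1·1 = 1 ≡ 1, so λ ≡ 2·1 ≡ 2.
  x = λ² - 1 - 1 = 4 - 2 ≡ 2; y = λ·(1 - 2) - 4 ≡ 1. → (2, 1)
add G: (2, 1) + (2, 6): same x and y₁ ≡ -y₂, so the sum is O.

O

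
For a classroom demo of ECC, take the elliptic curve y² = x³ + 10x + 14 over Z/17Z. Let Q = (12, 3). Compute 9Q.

Repeated addition: build up to 9Q.
2Q: tangent at (12, 3): λ = (3·12² + 10)/(2·3) ≡ 0/6. 6⁻¹ ≡ 3 (mod 17) since 6·3 = 18 ≡ 1, so λ ≡ 0·3 ≡ 0.
  x = λ² - 12 - 12 = 0 - 24 ≡ 10; y = λ·(12 - 10) - 3 ≡ 14. → (10, 14)
3Q: (10, 14) + (12, 3). λ = (3 - 14)/(12 - 10) ≡ 6/2 mod 17. 2⁻¹ ≡ 9 (mod 17), so λ ≡ 3.
  x = λ² - 10 - 12 = 9 - 22 ≡ 4; y = λ·(10 - 4) - 14 ≡ 4. → (4, 4)
4Q: (4, 4) + (12, 3). λ = (3 - 4)/(12 - 4) ≡ 16/8 mod 17. 8⁻¹ ≡ 15 (mod 17) since 8·15 = 120 ≡ 1, so λ ≡ 2.
  x = λ² - 4 - 12 = 4 - 16 ≡ 5; y = λ·(4 - 5) - 4 ≡ 11. → (5, 11)
5Q: (5, 11) + (12, 3). λ = (3 - 11)/(12 - 5) ≡ 9/7 mod 17. 7⁻¹ ≡ 5 (mod 17), so λ ≡ 11.
  x = λ² - 5 - 12 = 121 - 17 ≡ 2; y = λ·(5 - 2) - 11 ≡ 5. → (2, 5)
6Q: (2, 5) + (12, 3). λ = (3 - 5)/(12 - 2) ≡ 15/10 mod 17. 10⁻¹ ≡ 12 (mod 17) since 10·12 = 120 ≡ 1, so λ ≡ 10.
  x = λ² - 2 - 12 = 100 - 14 ≡ 1; y = λ·(2 - 1) - 5 ≡ 5. → (1, 5)
7Q: (1, 5) + (12, 3). λ = (3 - 5)/(12 - 1) ≡ 15/11 mod 17. 11⁻¹ ≡ 14 (mod 17), so λ ≡ 6.
  x = λ² - 1 - 12 = 36 - 13 ≡ 6; y = λ·(1 - 6) - 5 ≡ 16. → (6, 16)
8Q: (6, 16) + (12, 3). λ = (3 - 16)/(12 - 6) ≡ 4/6 mod 17. 6⁻¹ ≡ 3 (mod 17), so λ ≡ 12.
  x = λ² - 6 - 12 = 144 - 18 ≡ 7; y = λ·(6 - 7) - 16 ≡ 6. → (7, 6)
9Q: (7, 6) + (12, 3). λ = (3 - 6)/(12 - 7) ≡ 14/5 mod 17. 5⁻¹ ≡ 7 (mod 17), so λ ≡ 13.
  x = λ² - 7 - 12 = 169 - 19 ≡ 14; y = λ·(7 - 14) - 6 ≡ 5. → (14, 5)

(14, 5)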